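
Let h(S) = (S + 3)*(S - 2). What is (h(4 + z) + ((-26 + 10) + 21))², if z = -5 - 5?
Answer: 841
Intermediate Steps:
z = -10
h(S) = (-2 + S)*(3 + S) (h(S) = (3 + S)*(-2 + S) = (-2 + S)*(3 + S))
(h(4 + z) + ((-26 + 10) + 21))² = ((-6 + (4 - 10) + (4 - 10)²) + ((-26 + 10) + 21))² = ((-6 - 6 + (-6)²) + (-16 + 21))² = ((-6 - 6 + 36) + 5)² = (24 + 5)² = 29² = 841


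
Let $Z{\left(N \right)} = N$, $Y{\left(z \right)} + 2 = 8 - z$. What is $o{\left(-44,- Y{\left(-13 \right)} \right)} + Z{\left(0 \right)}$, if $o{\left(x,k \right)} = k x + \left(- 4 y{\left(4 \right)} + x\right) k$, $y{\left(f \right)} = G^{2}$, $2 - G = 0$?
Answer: $1976$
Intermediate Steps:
$G = 2$ ($G = 2 - 0 = 2 + 0 = 2$)
$Y{\left(z \right)} = 6 - z$ ($Y{\left(z \right)} = -2 - \left(-8 + z\right) = 6 - z$)
$y{\left(f \right)} = 4$ ($y{\left(f \right)} = 2^{2} = 4$)
$o{\left(x,k \right)} = k x + k \left(-16 + x\right)$ ($o{\left(x,k \right)} = k x + \left(\left(-4\right) 4 + x\right) k = k x + \left(-16 + x\right) k = k x + k \left(-16 + x\right)$)
$o{\left(-44,- Y{\left(-13 \right)} \right)} + Z{\left(0 \right)} = 2 \left(- (6 - -13)\right) \left(-8 - 44\right) + 0 = 2 \left(- (6 + 13)\right) \left(-52\right) + 0 = 2 \left(\left(-1\right) 19\right) \left(-52\right) + 0 = 2 \left(-19\right) \left(-52\right) + 0 = 1976 + 0 = 1976$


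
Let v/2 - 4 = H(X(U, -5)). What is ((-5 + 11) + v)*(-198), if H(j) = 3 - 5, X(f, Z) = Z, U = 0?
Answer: -1980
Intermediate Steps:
H(j) = -2
v = 4 (v = 8 + 2*(-2) = 8 - 4 = 4)
((-5 + 11) + v)*(-198) = ((-5 + 11) + 4)*(-198) = (6 + 4)*(-198) = 10*(-198) = -1980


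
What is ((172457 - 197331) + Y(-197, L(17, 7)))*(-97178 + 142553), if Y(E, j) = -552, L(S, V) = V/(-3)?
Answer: -1153704750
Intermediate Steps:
L(S, V) = -V/3 (L(S, V) = V*(-⅓) = -V/3)
((172457 - 197331) + Y(-197, L(17, 7)))*(-97178 + 142553) = ((172457 - 197331) - 552)*(-97178 + 142553) = (-24874 - 552)*45375 = -25426*45375 = -1153704750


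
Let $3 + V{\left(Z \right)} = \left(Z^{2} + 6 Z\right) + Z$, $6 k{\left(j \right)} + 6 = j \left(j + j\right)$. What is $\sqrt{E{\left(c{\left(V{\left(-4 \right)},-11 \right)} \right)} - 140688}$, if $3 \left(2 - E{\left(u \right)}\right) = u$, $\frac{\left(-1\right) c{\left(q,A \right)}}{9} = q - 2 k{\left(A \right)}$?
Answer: $3 i \sqrt{15663} \approx 375.46 i$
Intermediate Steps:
$k{\left(j \right)} = -1 + \frac{j^{2}}{3}$ ($k{\left(j \right)} = -1 + \frac{j \left(j + j\right)}{6} = -1 + \frac{j 2 j}{6} = -1 + \frac{2 j^{2}}{6} = -1 + \frac{j^{2}}{3}$)
$V{\left(Z \right)} = -3 + Z^{2} + 7 Z$ ($V{\left(Z \right)} = -3 + \left(\left(Z^{2} + 6 Z\right) + Z\right) = -3 + \left(Z^{2} + 7 Z\right) = -3 + Z^{2} + 7 Z$)
$c{\left(q,A \right)} = -18 - 9 q + 6 A^{2}$ ($c{\left(q,A \right)} = - 9 \left(q - 2 \left(-1 + \frac{A^{2}}{3}\right)\right) = - 9 \left(q - \left(-2 + \frac{2 A^{2}}{3}\right)\right) = - 9 \left(2 + q - \frac{2 A^{2}}{3}\right) = -18 - 9 q + 6 A^{2}$)
$E{\left(u \right)} = 2 - \frac{u}{3}$
$\sqrt{E{\left(c{\left(V{\left(-4 \right)},-11 \right)} \right)} - 140688} = \sqrt{\left(2 - \frac{-18 - 9 \left(-3 + \left(-4\right)^{2} + 7 \left(-4\right)\right) + 6 \left(-11\right)^{2}}{3}\right) - 140688} = \sqrt{\left(2 - \frac{-18 - 9 \left(-3 + 16 - 28\right) + 6 \cdot 121}{3}\right) - 140688} = \sqrt{\left(2 - \frac{-18 - -135 + 726}{3}\right) - 140688} = \sqrt{\left(2 - \frac{-18 + 135 + 726}{3}\right) - 140688} = \sqrt{\left(2 - 281\right) - 140688} = \sqrt{-279 - 140688} = \sqrt{-140967} = 3 i \sqrt{15663}$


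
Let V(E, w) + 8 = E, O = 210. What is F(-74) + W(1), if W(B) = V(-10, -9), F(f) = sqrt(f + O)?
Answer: -18 + 2*sqrt(34) ≈ -6.3381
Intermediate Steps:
F(f) = sqrt(210 + f) (F(f) = sqrt(f + 210) = sqrt(210 + f))
V(E, w) = -8 + E
W(B) = -18 (W(B) = -8 - 10 = -18)
F(-74) + W(1) = sqrt(210 - 74) - 18 = sqrt(136) - 18 = 2*sqrt(34) - 18 = -18 + 2*sqrt(34)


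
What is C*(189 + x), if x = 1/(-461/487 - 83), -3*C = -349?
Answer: 2696447639/122646 ≈ 21986.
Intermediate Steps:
C = 349/3 (C = -1/3*(-349) = 349/3 ≈ 116.33)
x = -487/40882 (x = 1/(-461*1/487 - 83) = 1/(-461/487 - 83) = 1/(-40882/487) = -487/40882 ≈ -0.011912)
C*(189 + x) = 349*(189 - 487/40882)/3 = (349/3)*(7726211/40882) = 2696447639/122646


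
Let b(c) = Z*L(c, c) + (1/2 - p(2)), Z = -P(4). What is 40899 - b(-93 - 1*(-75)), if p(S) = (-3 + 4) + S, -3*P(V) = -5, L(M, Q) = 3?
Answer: 81813/2 ≈ 40907.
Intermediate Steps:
P(V) = 5/3 (P(V) = -⅓*(-5) = 5/3)
p(S) = 1 + S
Z = -5/3 (Z = -1*5/3 = -5/3 ≈ -1.6667)
b(c) = -15/2 (b(c) = -5/3*3 + (1/2 - (1 + 2)) = -5 + (½ - 1*3) = -5 + (½ - 3) = -5 - 5/2 = -15/2)
40899 - b(-93 - 1*(-75)) = 40899 - 1*(-15/2) = 40899 + 15/2 = 81813/2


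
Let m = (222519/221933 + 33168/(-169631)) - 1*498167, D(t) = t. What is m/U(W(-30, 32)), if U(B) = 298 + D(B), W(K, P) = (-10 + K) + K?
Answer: -4688580386174999/2145862853211 ≈ -2184.9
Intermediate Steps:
W(K, P) = -10 + 2*K
U(B) = 298 + B
m = -18754321544699996/37646716723 (m = (222519*(1/221933) + 33168*(-1/169631)) - 498167 = (222519/221933 - 33168/169631) - 498167 = 30385046745/37646716723 - 498167 = -18754321544699996/37646716723 ≈ -4.9817e+5)
m/U(W(-30, 32)) = -18754321544699996/(37646716723*(298 + (-10 + 2*(-30)))) = -18754321544699996/(37646716723*(298 + (-10 - 60))) = -18754321544699996/(37646716723*(298 - 70)) = -18754321544699996/37646716723/228 = -18754321544699996/37646716723*1/228 = -4688580386174999/2145862853211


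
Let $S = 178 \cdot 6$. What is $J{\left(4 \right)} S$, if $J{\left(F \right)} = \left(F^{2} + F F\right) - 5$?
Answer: $28836$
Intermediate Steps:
$J{\left(F \right)} = -5 + 2 F^{2}$ ($J{\left(F \right)} = \left(F^{2} + F^{2}\right) - 5 = 2 F^{2} - 5 = -5 + 2 F^{2}$)
$S = 1068$
$J{\left(4 \right)} S = \left(-5 + 2 \cdot 4^{2}\right) 1068 = \left(-5 + 2 \cdot 16\right) 1068 = \left(-5 + 32\right) 1068 = 27 \cdot 1068 = 28836$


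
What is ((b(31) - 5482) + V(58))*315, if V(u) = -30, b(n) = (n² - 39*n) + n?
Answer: -1804635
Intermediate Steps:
b(n) = n² - 38*n
((b(31) - 5482) + V(58))*315 = ((31*(-38 + 31) - 5482) - 30)*315 = ((31*(-7) - 5482) - 30)*315 = ((-217 - 5482) - 30)*315 = (-5699 - 30)*315 = -5729*315 = -1804635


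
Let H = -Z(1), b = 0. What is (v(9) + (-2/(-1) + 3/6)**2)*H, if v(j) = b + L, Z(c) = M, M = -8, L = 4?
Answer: 82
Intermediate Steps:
Z(c) = -8
H = 8 (H = -1*(-8) = 8)
v(j) = 4 (v(j) = 0 + 4 = 4)
(v(9) + (-2/(-1) + 3/6)**2)*H = (4 + (-2/(-1) + 3/6)**2)*8 = (4 + (-2*(-1) + 3*(1/6))**2)*8 = (4 + (2 + 1/2)**2)*8 = (4 + (5/2)**2)*8 = (4 + 25/4)*8 = (41/4)*8 = 82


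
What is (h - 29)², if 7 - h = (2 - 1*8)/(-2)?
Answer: 625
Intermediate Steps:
h = 4 (h = 7 - (2 - 1*8)/(-2) = 7 - (2 - 8)*(-1)/2 = 7 - (-6)*(-1)/2 = 7 - 1*3 = 7 - 3 = 4)
(h - 29)² = (4 - 29)² = (-25)² = 625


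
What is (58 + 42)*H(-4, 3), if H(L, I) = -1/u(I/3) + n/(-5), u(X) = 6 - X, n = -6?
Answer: 100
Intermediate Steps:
H(L, I) = 6/5 - 1/(6 - I/3) (H(L, I) = -1/(6 - I/3) - 6/(-5) = -1/(6 - I/3) - 6*(-⅕) = -1/(6 - I/3) + 6/5 = 6/5 - 1/(6 - I/3))
(58 + 42)*H(-4, 3) = (58 + 42)*(3*(-31 + 2*3)/(5*(-18 + 3))) = 100*((⅗)*(-31 + 6)/(-15)) = 100*((⅗)*(-1/15)*(-25)) = 100*1 = 100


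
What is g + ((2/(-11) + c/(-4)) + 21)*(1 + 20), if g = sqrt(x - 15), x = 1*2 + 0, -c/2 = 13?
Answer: 12621/22 + I*sqrt(13) ≈ 573.68 + 3.6056*I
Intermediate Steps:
c = -26 (c = -2*13 = -26)
x = 2 (x = 2 + 0 = 2)
g = I*sqrt(13) (g = sqrt(2 - 15) = sqrt(-13) = I*sqrt(13) ≈ 3.6056*I)
g + ((2/(-11) + c/(-4)) + 21)*(1 + 20) = I*sqrt(13) + ((2/(-11) - 26/(-4)) + 21)*(1 + 20) = I*sqrt(13) + ((2*(-1/11) - 26*(-1/4)) + 21)*21 = I*sqrt(13) + ((-2/11 + 13/2) + 21)*21 = I*sqrt(13) + (139/22 + 21)*21 = I*sqrt(13) + (601/22)*21 = I*sqrt(13) + 12621/22 = 12621/22 + I*sqrt(13)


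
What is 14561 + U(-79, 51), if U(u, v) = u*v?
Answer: 10532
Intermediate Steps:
14561 + U(-79, 51) = 14561 - 79*51 = 14561 - 4029 = 10532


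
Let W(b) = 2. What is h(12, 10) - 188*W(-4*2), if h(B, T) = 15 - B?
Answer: -373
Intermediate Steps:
h(12, 10) - 188*W(-4*2) = (15 - 1*12) - 188*2 = (15 - 12) - 376 = 3 - 376 = -373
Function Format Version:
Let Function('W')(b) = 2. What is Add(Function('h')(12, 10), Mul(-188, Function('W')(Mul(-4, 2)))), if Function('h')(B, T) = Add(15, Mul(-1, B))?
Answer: -373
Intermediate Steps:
Add(Function('h')(12, 10), Mul(-188, Function('W')(Mul(-4, 2)))) = Add(Add(15, Mul(-1, 12)), Mul(-188, 2)) = Add(Add(15, -12), -376) = Add(3, -376) = -373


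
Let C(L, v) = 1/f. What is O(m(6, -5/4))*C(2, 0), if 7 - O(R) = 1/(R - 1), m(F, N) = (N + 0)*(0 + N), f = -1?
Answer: -47/9 ≈ -5.2222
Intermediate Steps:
m(F, N) = N² (m(F, N) = N*N = N²)
C(L, v) = -1 (C(L, v) = 1/(-1) = -1)
O(R) = 7 - 1/(-1 + R) (O(R) = 7 - 1/(R - 1) = 7 - 1/(-1 + R))
O(m(6, -5/4))*C(2, 0) = ((-8 + 7*(-5/4)²)/(-1 + (-5/4)²))*(-1) = ((-8 + 7*(25/16))/(-1 + 25/16))*(-1) = ((-8 + 175/16)/(9/16))*(-1) = ((16/9)*(47/16))*(-1) = (47/9)*(-1) = -47/9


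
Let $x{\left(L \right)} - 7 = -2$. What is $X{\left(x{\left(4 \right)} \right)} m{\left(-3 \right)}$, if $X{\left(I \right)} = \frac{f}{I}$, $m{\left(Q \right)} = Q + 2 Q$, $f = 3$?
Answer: $- \frac{27}{5} \approx -5.4$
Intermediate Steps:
$m{\left(Q \right)} = 3 Q$
$x{\left(L \right)} = 5$ ($x{\left(L \right)} = 7 - 2 = 5$)
$X{\left(I \right)} = \frac{3}{I}$
$X{\left(x{\left(4 \right)} \right)} m{\left(-3 \right)} = \frac{3}{5} \cdot 3 \left(-3\right) = 3 \cdot \frac{1}{5} \left(-9\right) = \frac{3}{5} \left(-9\right) = - \frac{27}{5}$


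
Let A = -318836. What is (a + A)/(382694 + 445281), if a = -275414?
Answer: -23770/33119 ≈ -0.71772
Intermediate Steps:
(a + A)/(382694 + 445281) = (-275414 - 318836)/(382694 + 445281) = -594250/827975 = -594250*1/827975 = -23770/33119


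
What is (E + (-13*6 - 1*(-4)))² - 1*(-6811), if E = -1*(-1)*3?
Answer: 11852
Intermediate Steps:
E = 3 (E = 1*3 = 3)
(E + (-13*6 - 1*(-4)))² - 1*(-6811) = (3 + (-13*6 - 1*(-4)))² - 1*(-6811) = (3 + (-78 + 4))² + 6811 = (3 - 74)² + 6811 = (-71)² + 6811 = 5041 + 6811 = 11852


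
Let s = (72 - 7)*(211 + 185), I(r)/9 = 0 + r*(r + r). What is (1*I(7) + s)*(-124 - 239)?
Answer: -9663786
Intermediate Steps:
I(r) = 18*r² (I(r) = 9*(0 + r*(r + r)) = 9*(0 + r*(2*r)) = 9*(0 + 2*r²) = 9*(2*r²) = 18*r²)
s = 25740 (s = 65*396 = 25740)
(1*I(7) + s)*(-124 - 239) = (1*(18*7²) + 25740)*(-124 - 239) = (1*(18*49) + 25740)*(-363) = (1*882 + 25740)*(-363) = (882 + 25740)*(-363) = 26622*(-363) = -9663786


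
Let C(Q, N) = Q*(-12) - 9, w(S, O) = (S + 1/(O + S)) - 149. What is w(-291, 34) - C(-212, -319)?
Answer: -764576/257 ≈ -2975.0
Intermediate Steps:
w(S, O) = -149 + S + 1/(O + S)
C(Q, N) = -9 - 12*Q (C(Q, N) = -12*Q - 9 = -9 - 12*Q)
w(-291, 34) - C(-212, -319) = (1 + (-291)² - 149*34 - 149*(-291) + 34*(-291))/(34 - 291) - (-9 - 12*(-212)) = (1 + 84681 - 5066 + 43359 - 9894)/(-257) - (-9 + 2544) = -1/257*113081 - 1*2535 = -113081/257 - 2535 = -764576/257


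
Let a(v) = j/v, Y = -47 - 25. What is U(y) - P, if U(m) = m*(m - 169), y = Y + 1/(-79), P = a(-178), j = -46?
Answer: 9640208297/555449 ≈ 17356.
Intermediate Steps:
Y = -72
a(v) = -46/v
P = 23/89 (P = -46/(-178) = -46*(-1/178) = 23/89 ≈ 0.25843)
y = -5689/79 (y = -72 + 1/(-79) = -72 - 1/79 = -5689/79 ≈ -72.013)
U(m) = m*(-169 + m)
U(y) - P = -5689*(-169 - 5689/79)/79 - 1*23/89 = -5689/79*(-19040/79) - 23/89 = 108318560/6241 - 23/89 = 9640208297/555449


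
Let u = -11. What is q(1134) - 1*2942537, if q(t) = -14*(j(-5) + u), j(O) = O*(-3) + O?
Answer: -2942523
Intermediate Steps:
j(O) = -2*O (j(O) = -3*O + O = -2*O)
q(t) = 14 (q(t) = -14*(-2*(-5) - 11) = -14*(10 - 11) = -14*(-1) = 14)
q(1134) - 1*2942537 = 14 - 1*2942537 = 14 - 2942537 = -2942523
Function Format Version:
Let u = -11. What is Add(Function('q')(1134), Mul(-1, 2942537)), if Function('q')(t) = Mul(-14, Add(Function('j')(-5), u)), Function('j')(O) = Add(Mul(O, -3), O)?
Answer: -2942523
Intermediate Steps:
Function('j')(O) = Mul(-2, O) (Function('j')(O) = Add(Mul(-3, O), O) = Mul(-2, O))
Function('q')(t) = 14 (Function('q')(t) = Mul(-14, Add(Mul(-2, -5), -11)) = Mul(-14, Add(10, -11)) = Mul(-14, -1) = 14)
Add(Function('q')(1134), Mul(-1, 2942537)) = Add(14, Mul(-1, 2942537)) = Add(14, -2942537) = -2942523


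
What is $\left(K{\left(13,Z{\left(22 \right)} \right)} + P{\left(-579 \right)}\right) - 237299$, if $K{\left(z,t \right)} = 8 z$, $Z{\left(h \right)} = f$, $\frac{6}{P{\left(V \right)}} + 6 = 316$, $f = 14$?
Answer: $- \frac{36765222}{155} \approx -2.372 \cdot 10^{5}$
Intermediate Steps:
$P{\left(V \right)} = \frac{3}{155}$ ($P{\left(V \right)} = \frac{6}{-6 + 316} = \frac{6}{310} = 6 \cdot \frac{1}{310} = \frac{3}{155}$)
$Z{\left(h \right)} = 14$
$\left(K{\left(13,Z{\left(22 \right)} \right)} + P{\left(-579 \right)}\right) - 237299 = \left(8 \cdot 13 + \frac{3}{155}\right) - 237299 = \left(104 + \frac{3}{155}\right) - 237299 = \frac{16123}{155} - 237299 = - \frac{36765222}{155}$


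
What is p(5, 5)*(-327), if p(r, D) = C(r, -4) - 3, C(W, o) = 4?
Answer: -327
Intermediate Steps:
p(r, D) = 1 (p(r, D) = 4 - 3 = 1)
p(5, 5)*(-327) = 1*(-327) = -327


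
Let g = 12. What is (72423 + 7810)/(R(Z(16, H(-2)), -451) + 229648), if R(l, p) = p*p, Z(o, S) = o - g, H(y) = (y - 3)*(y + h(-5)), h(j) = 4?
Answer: 80233/433049 ≈ 0.18527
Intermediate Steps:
H(y) = (-3 + y)*(4 + y) (H(y) = (y - 3)*(y + 4) = (-3 + y)*(4 + y))
Z(o, S) = -12 + o (Z(o, S) = o - 1*12 = o - 12 = -12 + o)
R(l, p) = p**2
(72423 + 7810)/(R(Z(16, H(-2)), -451) + 229648) = (72423 + 7810)/((-451)**2 + 229648) = 80233/(203401 + 229648) = 80233/433049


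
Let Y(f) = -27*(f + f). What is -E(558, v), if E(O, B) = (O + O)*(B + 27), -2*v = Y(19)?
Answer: -602640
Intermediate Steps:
Y(f) = -54*f
v = 513 (v = -(-27)*19 = -½*(-1026) = 513)
E(O, B) = 2*O*(27 + B) (E(O, B) = (2*O)*(27 + B) = 2*O*(27 + B))
-E(558, v) = -2*558*(27 + 513) = -2*558*540 = -1*602640 = -602640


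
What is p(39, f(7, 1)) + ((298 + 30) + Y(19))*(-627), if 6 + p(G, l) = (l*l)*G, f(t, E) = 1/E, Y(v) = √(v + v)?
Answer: -205623 - 627*√38 ≈ -2.0949e+5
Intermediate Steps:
Y(v) = √2*√v (Y(v) = √(2*v) = √2*√v)
p(G, l) = -6 + G*l² (p(G, l) = -6 + (l*l)*G = -6 + l²*G = -6 + G*l²)
p(39, f(7, 1)) + ((298 + 30) + Y(19))*(-627) = (-6 + 39*(1/1)²) + ((298 + 30) + √2*√19)*(-627) = (-6 + 39*1²) + (328 + √38)*(-627) = (-6 + 39*1) + (-205656 - 627*√38) = (-6 + 39) + (-205656 - 627*√38) = 33 + (-205656 - 627*√38) = -205623 - 627*√38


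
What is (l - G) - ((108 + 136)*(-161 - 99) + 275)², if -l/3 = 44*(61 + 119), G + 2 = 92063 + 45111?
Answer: -3989978157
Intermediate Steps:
G = 137172 (G = -2 + (92063 + 45111) = -2 + 137174 = 137172)
l = -23760 (l = -132*(61 + 119) = -132*180 = -3*7920 = -23760)
(l - G) - ((108 + 136)*(-161 - 99) + 275)² = (-23760 - 1*137172) - ((108 + 136)*(-161 - 99) + 275)² = (-23760 - 137172) - (244*(-260) + 275)² = -160932 - (-63440 + 275)² = -160932 - 1*(-63165)² = -160932 - 1*3989817225 = -160932 - 3989817225 = -3989978157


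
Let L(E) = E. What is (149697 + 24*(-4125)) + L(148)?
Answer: 50845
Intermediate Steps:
(149697 + 24*(-4125)) + L(148) = (149697 + 24*(-4125)) + 148 = (149697 - 99000) + 148 = 50697 + 148 = 50845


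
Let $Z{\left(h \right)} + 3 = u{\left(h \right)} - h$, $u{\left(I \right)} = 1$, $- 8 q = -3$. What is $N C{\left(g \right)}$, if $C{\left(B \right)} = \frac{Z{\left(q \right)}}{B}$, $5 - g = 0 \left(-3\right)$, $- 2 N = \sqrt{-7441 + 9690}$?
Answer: $\frac{19 \sqrt{2249}}{80} \approx 11.263$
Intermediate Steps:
$q = \frac{3}{8}$ ($q = \left(- \frac{1}{8}\right) \left(-3\right) = \frac{3}{8} \approx 0.375$)
$Z{\left(h \right)} = -2 - h$ ($Z{\left(h \right)} = -3 - \left(-1 + h\right) = -2 - h$)
$N = - \frac{\sqrt{2249}}{2}$ ($N = - \frac{\sqrt{-7441 + 9690}}{2} = - \frac{\sqrt{2249}}{2} \approx -23.712$)
$g = 5$ ($g = 5 - 0 \left(-3\right) = 5 - 0 = 5 + 0 = 5$)
$C{\left(B \right)} = - \frac{19}{8 B}$ ($C{\left(B \right)} = \frac{-2 - \frac{3}{8}}{B} = - \frac{19}{8 B}$)
$N C{\left(g \right)} = - \frac{\sqrt{2249}}{2} \left(- \frac{19}{8 \cdot 5}\right) = - \frac{\sqrt{2249}}{2} \left(\left(- \frac{19}{8}\right) \frac{1}{5}\right) = - \frac{\sqrt{2249}}{2} \left(- \frac{19}{40}\right) = \frac{19 \sqrt{2249}}{80}$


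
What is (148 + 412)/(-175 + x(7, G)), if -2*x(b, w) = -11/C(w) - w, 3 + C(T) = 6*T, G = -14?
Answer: -97440/31679 ≈ -3.0759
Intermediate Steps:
C(T) = -3 + 6*T
x(b, w) = w/2 + 11/(2*(-3 + 6*w)) (x(b, w) = -(-11/(-3 + 6*w) - w)/2 = -(-w - 11/(-3 + 6*w))/2 = w/2 + 11/(2*(-3 + 6*w)))
(148 + 412)/(-175 + x(7, G)) = (148 + 412)/(-175 + (11 + 3*(-14)*(-1 + 2*(-14)))/(6*(-1 + 2*(-14)))) = 560/(-175 + (11 + 3*(-14)*(-1 - 28))/(6*(-1 - 28))) = 560/(-175 + (⅙)*(11 + 3*(-14)*(-29))/(-29)) = 560/(-175 + (⅙)*(-1/29)*(11 + 1218)) = 560/(-175 + (⅙)*(-1/29)*1229) = 560/(-175 - 1229/174) = 560/(-31679/174) = 560*(-174/31679) = -97440/31679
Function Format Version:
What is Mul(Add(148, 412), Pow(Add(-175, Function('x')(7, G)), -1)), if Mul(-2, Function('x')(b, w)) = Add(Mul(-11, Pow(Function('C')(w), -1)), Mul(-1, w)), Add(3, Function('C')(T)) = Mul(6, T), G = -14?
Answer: Rational(-97440, 31679) ≈ -3.0759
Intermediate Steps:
Function('C')(T) = Add(-3, Mul(6, T))
Function('x')(b, w) = Add(Mul(Rational(1, 2), w), Mul(Rational(11, 2), Pow(Add(-3, Mul(6, w)), -1))) (Function('x')(b, w) = Mul(Rational(-1, 2), Add(Mul(-11, Pow(Add(-3, Mul(6, w)), -1)), Mul(-1, w))) = Mul(Rational(-1, 2), Add(Mul(-1, w), Mul(-11, Pow(Add(-3, Mul(6, w)), -1)))) = Add(Mul(Rational(1, 2), w), Mul(Rational(11, 2), Pow(Add(-3, Mul(6, w)), -1))))
Mul(Add(148, 412), Pow(Add(-175, Function('x')(7, G)), -1)) = Mul(Add(148, 412), Pow(Add(-175, Mul(Rational(1, 6), Pow(Add(-1, Mul(2, -14)), -1), Add(11, Mul(3, -14, Add(-1, Mul(2, -14)))))), -1)) = Mul(560, Pow(Add(-175, Mul(Rational(1, 6), Pow(Add(-1, -28), -1), Add(11, Mul(3, -14, Add(-1, -28))))), -1)) = Mul(560, Pow(Add(-175, Mul(Rational(1, 6), Pow(-29, -1), Add(11, Mul(3, -14, -29)))), -1)) = Mul(560, Pow(Add(-175, Mul(Rational(1, 6), Rational(-1, 29), Add(11, 1218))), -1)) = Mul(560, Pow(Add(-175, Mul(Rational(1, 6), Rational(-1, 29), 1229)), -1)) = Mul(560, Pow(Add(-175, Rational(-1229, 174)), -1)) = Mul(560, Pow(Rational(-31679, 174), -1)) = Mul(560, Rational(-174, 31679)) = Rational(-97440, 31679)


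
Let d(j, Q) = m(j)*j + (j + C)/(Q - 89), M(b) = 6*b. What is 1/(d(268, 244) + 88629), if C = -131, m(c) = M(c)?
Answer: 155/80533952 ≈ 1.9247e-6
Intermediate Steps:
m(c) = 6*c
d(j, Q) = 6*j² + (-131 + j)/(-89 + Q) (d(j, Q) = (6*j)*j + (j - 131)/(Q - 89) = 6*j² + (-131 + j)/(-89 + Q))
1/(d(268, 244) + 88629) = 1/((-131 + 268 - 534*268² + 6*244*268²)/(-89 + 244) + 88629) = 1/((-131 + 268 - 534*71824 + 6*244*71824)/155 + 88629) = 1/((-131 + 268 - 38354016 + 105150336)/155 + 88629) = 1/((1/155)*66796457 + 88629) = 1/(66796457/155 + 88629) = 1/(80533952/155) = 155/80533952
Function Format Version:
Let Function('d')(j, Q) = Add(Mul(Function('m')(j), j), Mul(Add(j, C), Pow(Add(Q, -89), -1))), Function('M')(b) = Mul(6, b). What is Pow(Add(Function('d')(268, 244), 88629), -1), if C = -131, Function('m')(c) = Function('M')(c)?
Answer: Rational(155, 80533952) ≈ 1.9247e-6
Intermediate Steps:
Function('m')(c) = Mul(6, c)
Function('d')(j, Q) = Add(Mul(6, Pow(j, 2)), Mul(Pow(Add(-89, Q), -1), Add(-131, j))) (Function('d')(j, Q) = Add(Mul(Mul(6, j), j), Mul(Add(j, -131), Pow(Add(Q, -89), -1))) = Add(Mul(6, Pow(j, 2)), Mul(Add(-131, j), Pow(Add(-89, Q), -1))) = Add(Mul(6, Pow(j, 2)), Mul(Pow(Add(-89, Q), -1), Add(-131, j))))
Pow(Add(Function('d')(268, 244), 88629), -1) = Pow(Add(Mul(Pow(Add(-89, 244), -1), Add(-131, 268, Mul(-534, Pow(268, 2)), Mul(6, 244, Pow(268, 2)))), 88629), -1) = Pow(Add(Mul(Pow(155, -1), Add(-131, 268, Mul(-534, 71824), Mul(6, 244, 71824))), 88629), -1) = Pow(Add(Mul(Rational(1, 155), Add(-131, 268, -38354016, 105150336)), 88629), -1) = Pow(Add(Mul(Rational(1, 155), 66796457), 88629), -1) = Pow(Add(Rational(66796457, 155), 88629), -1) = Pow(Rational(80533952, 155), -1) = Rational(155, 80533952)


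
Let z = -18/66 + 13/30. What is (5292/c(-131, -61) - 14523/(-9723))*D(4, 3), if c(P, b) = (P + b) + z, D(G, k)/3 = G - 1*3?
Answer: -16060450719/205177987 ≈ -78.276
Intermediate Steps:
z = 53/330 (z = -18*1/66 + 13*(1/30) = -3/11 + 13/30 = 53/330 ≈ 0.16061)
D(G, k) = -9 + 3*G (D(G, k) = 3*(G - 1*3) = 3*(G - 3) = 3*(-3 + G) = -9 + 3*G)
c(P, b) = 53/330 + P + b (c(P, b) = (P + b) + 53/330 = 53/330 + P + b)
(5292/c(-131, -61) - 14523/(-9723))*D(4, 3) = (5292/(53/330 - 131 - 61) - 14523/(-9723))*(-9 + 3*4) = (5292/(-63307/330) - 14523*(-1/9723))*(-9 + 12) = (5292*(-330/63307) + 4841/3241)*3 = (-1746360/63307 + 4841/3241)*3 = -5353483573/205177987*3 = -16060450719/205177987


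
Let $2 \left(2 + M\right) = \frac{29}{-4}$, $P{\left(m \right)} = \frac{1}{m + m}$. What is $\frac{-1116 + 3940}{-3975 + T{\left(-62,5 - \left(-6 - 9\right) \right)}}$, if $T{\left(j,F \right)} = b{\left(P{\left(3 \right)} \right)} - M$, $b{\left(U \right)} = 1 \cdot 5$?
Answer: $- \frac{22592}{31715} \approx -0.71234$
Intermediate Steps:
$P{\left(m \right)} = \frac{1}{2 m}$
$M = - \frac{45}{8}$ ($M = -2 + \frac{29 \frac{1}{-4}}{2} = -2 + \frac{29 \left(- \frac{1}{4}\right)}{2} = -2 + \frac{1}{2} \left(- \frac{29}{4}\right) = -2 - \frac{29}{8} = - \frac{45}{8} \approx -5.625$)
$b{\left(U \right)} = 5$
$T{\left(j,F \right)} = \frac{85}{8}$ ($T{\left(j,F \right)} = 5 - - \frac{45}{8} = 5 + \frac{45}{8} = \frac{85}{8}$)
$\frac{-1116 + 3940}{-3975 + T{\left(-62,5 - \left(-6 - 9\right) \right)}} = \frac{-1116 + 3940}{-3975 + \frac{85}{8}} = \frac{2824}{- \frac{31715}{8}} = 2824 \left(- \frac{8}{31715}\right) = - \frac{22592}{31715}$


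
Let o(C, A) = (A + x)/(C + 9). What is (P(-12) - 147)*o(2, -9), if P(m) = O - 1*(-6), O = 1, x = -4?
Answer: 1820/11 ≈ 165.45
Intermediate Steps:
P(m) = 7 (P(m) = 1 - 1*(-6) = 1 + 6 = 7)
o(C, A) = (-4 + A)/(9 + C) (o(C, A) = (A - 4)/(C + 9) = (-4 + A)/(9 + C))
(P(-12) - 147)*o(2, -9) = (7 - 147)*((-4 - 9)/(9 + 2)) = -140*(-13)/11 = -140*(-13/11) = 1820/11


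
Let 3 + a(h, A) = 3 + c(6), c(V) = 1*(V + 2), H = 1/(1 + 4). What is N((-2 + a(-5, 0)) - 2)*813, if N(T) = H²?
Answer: 813/25 ≈ 32.520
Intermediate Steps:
H = ⅕ (H = 1/5 = ⅕ ≈ 0.20000)
c(V) = 2 + V (c(V) = 1*(2 + V) = 2 + V)
a(h, A) = 8 (a(h, A) = -3 + (3 + (2 + 6)) = -3 + (3 + 8) = -3 + 11 = 8)
N(T) = 1/25 (N(T) = (⅕)² = 1/25)
N((-2 + a(-5, 0)) - 2)*813 = (1/25)*813 = 813/25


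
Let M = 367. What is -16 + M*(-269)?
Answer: -98739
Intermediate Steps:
-16 + M*(-269) = -16 + 367*(-269) = -16 - 98723 = -98739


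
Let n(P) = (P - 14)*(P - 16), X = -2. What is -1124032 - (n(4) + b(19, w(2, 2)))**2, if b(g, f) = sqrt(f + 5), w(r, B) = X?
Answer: -1138435 - 240*sqrt(3) ≈ -1.1389e+6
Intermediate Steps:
w(r, B) = -2
b(g, f) = sqrt(5 + f)
n(P) = (-16 + P)*(-14 + P) (n(P) = (-14 + P)*(-16 + P) = (-16 + P)*(-14 + P))
-1124032 - (n(4) + b(19, w(2, 2)))**2 = -1124032 - ((224 + 4**2 - 30*4) + sqrt(5 - 2))**2 = -1124032 - ((224 + 16 - 120) + sqrt(3))**2 = -1124032 - (120 + sqrt(3))**2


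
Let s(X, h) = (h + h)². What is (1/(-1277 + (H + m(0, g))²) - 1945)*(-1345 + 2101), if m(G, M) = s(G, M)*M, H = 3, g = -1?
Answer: -469064169/319 ≈ -1.4704e+6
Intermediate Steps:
s(X, h) = 4*h² (s(X, h) = (2*h)² = 4*h²)
m(G, M) = 4*M³ (m(G, M) = (4*M²)*M = 4*M³)
(1/(-1277 + (H + m(0, g))²) - 1945)*(-1345 + 2101) = (1/(-1277 + (3 + 4*(-1)³)²) - 1945)*(-1345 + 2101) = (1/(-1277 + (3 + 4*(-1))²) - 1945)*756 = (1/(-1277 + (3 - 4)²) - 1945)*756 = (1/(-1277 + (-1)²) - 1945)*756 = (1/(-1277 + 1) - 1945)*756 = (1/(-1276) - 1945)*756 = (-1/1276 - 1945)*756 = -2481821/1276*756 = -469064169/319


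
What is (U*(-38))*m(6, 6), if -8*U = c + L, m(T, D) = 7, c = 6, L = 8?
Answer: 931/2 ≈ 465.50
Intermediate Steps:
U = -7/4 (U = -(6 + 8)/8 = -⅛*14 = -7/4 ≈ -1.7500)
(U*(-38))*m(6, 6) = -7/4*(-38)*7 = (133/2)*7 = 931/2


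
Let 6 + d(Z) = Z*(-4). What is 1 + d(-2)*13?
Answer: 27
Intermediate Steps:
d(Z) = -6 - 4*Z (d(Z) = -6 + Z*(-4) = -6 - 4*Z)
1 + d(-2)*13 = 1 + (-6 - 4*(-2))*13 = 1 + (-6 + 8)*13 = 1 + 2*13 = 1 + 26 = 27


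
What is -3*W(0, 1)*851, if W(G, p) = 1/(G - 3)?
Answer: 851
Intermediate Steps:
W(G, p) = 1/(-3 + G)
-3*W(0, 1)*851 = -3/(-3 + 0)*851 = -3/(-3)*851 = -3*(-⅓)*851 = 1*851 = 851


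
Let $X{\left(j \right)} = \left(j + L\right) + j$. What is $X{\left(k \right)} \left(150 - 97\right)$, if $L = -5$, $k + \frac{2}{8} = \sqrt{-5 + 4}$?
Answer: $- \frac{583}{2} + 106 i \approx -291.5 + 106.0 i$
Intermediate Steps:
$k = - \frac{1}{4} + i$ ($k = - \frac{1}{4} + \sqrt{-5 + 4} = - \frac{1}{4} + \sqrt{-1} = - \frac{1}{4} + i \approx -0.25 + 1.0 i$)
$X{\left(j \right)} = -5 + 2 j$ ($X{\left(j \right)} = \left(j - 5\right) + j = \left(-5 + j\right) + j = -5 + 2 j$)
$X{\left(k \right)} \left(150 - 97\right) = \left(-5 + 2 \left(- \frac{1}{4} + i\right)\right) \left(150 - 97\right) = \left(-5 - \left(\frac{1}{2} - 2 i\right)\right) \left(150 - 97\right) = \left(- \frac{11}{2} + 2 i\right) 53 = - \frac{583}{2} + 106 i$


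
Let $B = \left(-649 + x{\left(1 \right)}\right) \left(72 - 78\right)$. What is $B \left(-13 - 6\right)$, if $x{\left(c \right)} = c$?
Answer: $-73872$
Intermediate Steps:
$B = 3888$ ($B = \left(-649 + 1\right) \left(72 - 78\right) = \left(-648\right) \left(-6\right) = 3888$)
$B \left(-13 - 6\right) = 3888 \left(-13 - 6\right) = 3888 \left(-19\right) = -73872$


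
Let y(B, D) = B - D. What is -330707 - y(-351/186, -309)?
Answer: -20522875/62 ≈ -3.3101e+5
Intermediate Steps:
-330707 - y(-351/186, -309) = -330707 - (-351/186 - 1*(-309)) = -330707 - (-351*1/186 + 309) = -330707 - (-117/62 + 309) = -330707 - 1*19041/62 = -330707 - 19041/62 = -20522875/62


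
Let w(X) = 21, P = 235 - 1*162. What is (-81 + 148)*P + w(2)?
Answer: 4912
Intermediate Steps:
P = 73 (P = 235 - 162 = 73)
(-81 + 148)*P + w(2) = (-81 + 148)*73 + 21 = 67*73 + 21 = 4891 + 21 = 4912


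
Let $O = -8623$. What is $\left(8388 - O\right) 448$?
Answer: $7620928$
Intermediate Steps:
$\left(8388 - O\right) 448 = \left(8388 - -8623\right) 448 = \left(8388 + 8623\right) 448 = 17011 \cdot 448 = 7620928$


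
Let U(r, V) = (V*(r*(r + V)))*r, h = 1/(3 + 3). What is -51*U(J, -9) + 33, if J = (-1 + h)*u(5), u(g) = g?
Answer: -839111/8 ≈ -1.0489e+5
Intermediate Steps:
h = ⅙ (h = 1/6 = ⅙ ≈ 0.16667)
J = -25/6 (J = (-1 + ⅙)*5 = -⅚*5 = -25/6 ≈ -4.1667)
U(r, V) = V*r²*(V + r) (U(r, V) = (V*(r*(V + r)))*r = (V*r*(V + r))*r = V*r²*(V + r))
-51*U(J, -9) + 33 = -(-459)*(-25/6)²*(-9 - 25/6) + 33 = -(-459)*625*(-79)/(36*6) + 33 = -51*49375/24 + 33 = -839375/8 + 33 = -839111/8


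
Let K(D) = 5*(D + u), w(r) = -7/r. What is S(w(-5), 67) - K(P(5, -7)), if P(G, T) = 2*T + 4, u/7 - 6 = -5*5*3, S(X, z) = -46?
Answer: 2419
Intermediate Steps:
u = -483 (u = 42 + 7*(-5*5*3) = 42 + 7*(-25*3) = 42 + 7*(-75) = 42 - 525 = -483)
P(G, T) = 4 + 2*T
K(D) = -2415 + 5*D (K(D) = 5*(D - 483) = 5*(-483 + D) = -2415 + 5*D)
S(w(-5), 67) - K(P(5, -7)) = -46 - (-2415 + 5*(4 + 2*(-7))) = -46 - (-2415 + 5*(4 - 14)) = -46 - (-2415 + 5*(-10)) = -46 - (-2415 - 50) = -46 - 1*(-2465) = -46 + 2465 = 2419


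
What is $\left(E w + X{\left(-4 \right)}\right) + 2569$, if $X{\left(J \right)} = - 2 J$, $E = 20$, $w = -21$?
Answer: $2157$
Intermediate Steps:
$\left(E w + X{\left(-4 \right)}\right) + 2569 = \left(20 \left(-21\right) - -8\right) + 2569 = \left(-420 + 8\right) + 2569 = -412 + 2569 = 2157$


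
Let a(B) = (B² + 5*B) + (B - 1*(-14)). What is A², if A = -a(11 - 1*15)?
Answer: 36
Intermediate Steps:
a(B) = 14 + B² + 6*B (a(B) = (B² + 5*B) + (B + 14) = (B² + 5*B) + (14 + B) = 14 + B² + 6*B)
A = -6 (A = -(14 + (11 - 1*15)² + 6*(11 - 1*15)) = -(14 + (11 - 15)² + 6*(11 - 15)) = -(14 + (-4)² + 6*(-4)) = -(14 + 16 - 24) = -1*6 = -6)
A² = (-6)² = 36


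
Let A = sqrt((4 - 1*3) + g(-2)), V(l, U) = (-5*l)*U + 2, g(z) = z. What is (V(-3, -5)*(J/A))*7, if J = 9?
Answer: 4599*I ≈ 4599.0*I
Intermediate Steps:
V(l, U) = 2 - 5*U*l (V(l, U) = -5*U*l + 2 = 2 - 5*U*l)
A = I (A = sqrt((4 - 1*3) - 2) = sqrt((4 - 3) - 2) = sqrt(1 - 2) = sqrt(-1) = I ≈ 1.0*I)
(V(-3, -5)*(J/A))*7 = ((2 - 5*(-5)*(-3))*(9/I))*7 = ((2 - 75)*(9*(-I)))*7 = -(-657)*I*7 = (657*I)*7 = 4599*I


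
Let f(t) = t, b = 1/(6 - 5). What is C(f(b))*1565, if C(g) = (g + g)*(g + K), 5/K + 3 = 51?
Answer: 82945/24 ≈ 3456.0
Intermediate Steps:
K = 5/48 (K = 5/(-3 + 51) = 5/48 ≈ 0.10417)
b = 1 (b = 1/1 = 1)
C(g) = 2*g*(5/48 + g) (C(g) = (g + g)*(g + 5/48) = (2*g)*(5/48 + g) = 2*g*(5/48 + g))
C(f(b))*1565 = ((1/24)*1*(5 + 48*1))*1565 = ((1/24)*1*(5 + 48))*1565 = ((1/24)*1*53)*1565 = (53/24)*1565 = 82945/24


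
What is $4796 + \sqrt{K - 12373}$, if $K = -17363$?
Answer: $4796 + 6 i \sqrt{826} \approx 4796.0 + 172.44 i$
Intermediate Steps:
$4796 + \sqrt{K - 12373} = 4796 + \sqrt{-17363 - 12373} = 4796 + \sqrt{-29736} = 4796 + 6 i \sqrt{826}$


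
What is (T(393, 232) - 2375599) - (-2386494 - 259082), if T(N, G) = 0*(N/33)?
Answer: 269977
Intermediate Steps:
T(N, G) = 0 (T(N, G) = 0*(N*(1/33)) = 0*(N/33) = 0)
(T(393, 232) - 2375599) - (-2386494 - 259082) = (0 - 2375599) - (-2386494 - 259082) = -2375599 - 1*(-2645576) = -2375599 + 2645576 = 269977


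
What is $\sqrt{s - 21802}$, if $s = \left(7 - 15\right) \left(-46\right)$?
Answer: $i \sqrt{21434} \approx 146.4 i$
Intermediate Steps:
$s = 368$ ($s = \left(-8\right) \left(-46\right) = 368$)
$\sqrt{s - 21802} = \sqrt{368 - 21802} = \sqrt{-21434} = i \sqrt{21434}$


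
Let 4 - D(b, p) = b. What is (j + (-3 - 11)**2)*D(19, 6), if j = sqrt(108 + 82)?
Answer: -2940 - 15*sqrt(190) ≈ -3146.8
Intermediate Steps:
D(b, p) = 4 - b
j = sqrt(190) ≈ 13.784
(j + (-3 - 11)**2)*D(19, 6) = (sqrt(190) + (-3 - 11)**2)*(4 - 1*19) = (sqrt(190) + (-14)**2)*(4 - 19) = (sqrt(190) + 196)*(-15) = (196 + sqrt(190))*(-15) = -2940 - 15*sqrt(190)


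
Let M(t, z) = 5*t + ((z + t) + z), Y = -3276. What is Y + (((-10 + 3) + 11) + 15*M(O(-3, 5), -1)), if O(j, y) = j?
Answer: -3572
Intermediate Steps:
M(t, z) = 2*z + 6*t (M(t, z) = 5*t + ((t + z) + z) = 5*t + (t + 2*z) = 2*z + 6*t)
Y + (((-10 + 3) + 11) + 15*M(O(-3, 5), -1)) = -3276 + (((-10 + 3) + 11) + 15*(2*(-1) + 6*(-3))) = -3276 + ((-7 + 11) + 15*(-2 - 18)) = -3276 + (4 + 15*(-20)) = -3276 + (4 - 300) = -3276 - 296 = -3572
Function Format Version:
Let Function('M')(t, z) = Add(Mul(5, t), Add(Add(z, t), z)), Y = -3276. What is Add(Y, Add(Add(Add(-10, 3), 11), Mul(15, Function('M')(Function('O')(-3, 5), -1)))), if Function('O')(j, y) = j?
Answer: -3572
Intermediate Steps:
Function('M')(t, z) = Add(Mul(2, z), Mul(6, t)) (Function('M')(t, z) = Add(Mul(5, t), Add(Add(t, z), z)) = Add(Mul(5, t), Add(t, Mul(2, z))) = Add(Mul(2, z), Mul(6, t)))
Add(Y, Add(Add(Add(-10, 3), 11), Mul(15, Function('M')(Function('O')(-3, 5), -1)))) = Add(-3276, Add(Add(Add(-10, 3), 11), Mul(15, Add(Mul(2, -1), Mul(6, -3))))) = Add(-3276, Add(Add(-7, 11), Mul(15, Add(-2, -18)))) = Add(-3276, Add(4, Mul(15, -20))) = Add(-3276, Add(4, -300)) = Add(-3276, -296) = -3572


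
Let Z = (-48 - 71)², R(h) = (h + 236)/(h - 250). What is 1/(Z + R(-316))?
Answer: 283/4007603 ≈ 7.0616e-5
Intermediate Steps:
R(h) = (236 + h)/(-250 + h)
Z = 14161 (Z = (-119)² = 14161)
1/(Z + R(-316)) = 1/(14161 + (236 - 316)/(-250 - 316)) = 1/(14161 - 80/(-566)) = 1/(14161 - 1/566*(-80)) = 1/(14161 + 40/283) = 1/(4007603/283) = 283/4007603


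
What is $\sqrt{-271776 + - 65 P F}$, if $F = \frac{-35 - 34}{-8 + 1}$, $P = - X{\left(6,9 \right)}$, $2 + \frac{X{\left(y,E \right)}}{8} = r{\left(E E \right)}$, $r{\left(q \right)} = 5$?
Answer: $\frac{2 i \sqrt{3140886}}{7} \approx 506.36 i$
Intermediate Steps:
$X{\left(y,E \right)} = 24$ ($X{\left(y,E \right)} = -16 + 8 \cdot 5 = -16 + 40 = 24$)
$P = -24$ ($P = \left(-1\right) 24 = -24$)
$F = \frac{69}{7}$ ($F = - \frac{69}{-7} = \left(-69\right) \left(- \frac{1}{7}\right) = \frac{69}{7} \approx 9.8571$)
$\sqrt{-271776 + - 65 P F} = \sqrt{-271776 + \left(-65\right) \left(-24\right) \frac{69}{7}} = \sqrt{-271776 + 1560 \cdot \frac{69}{7}} = \sqrt{-271776 + \frac{107640}{7}} = \sqrt{- \frac{1794792}{7}} = \frac{2 i \sqrt{3140886}}{7}$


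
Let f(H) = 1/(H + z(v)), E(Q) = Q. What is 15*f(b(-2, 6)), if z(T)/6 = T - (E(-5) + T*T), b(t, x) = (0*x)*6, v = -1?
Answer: ⅚ ≈ 0.83333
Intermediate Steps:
b(t, x) = 0 (b(t, x) = 0*6 = 0)
z(T) = 30 - 6*T² + 6*T (z(T) = 6*(T - (-5 + T*T)) = 6*(T - (-5 + T²)) = 6*(T + (5 - T²)) = 6*(5 + T - T²) = 30 - 6*T² + 6*T)
f(H) = 1/(18 + H) (f(H) = 1/(H + (30 - 6*(-1)² + 6*(-1))) = 1/(H + (30 - 6*1 - 6)) = 1/(H + (30 - 6 - 6)) = 1/(H + 18) = 1/(18 + H))
15*f(b(-2, 6)) = 15/(18 + 0) = 15/18 = 15*(1/18) = ⅚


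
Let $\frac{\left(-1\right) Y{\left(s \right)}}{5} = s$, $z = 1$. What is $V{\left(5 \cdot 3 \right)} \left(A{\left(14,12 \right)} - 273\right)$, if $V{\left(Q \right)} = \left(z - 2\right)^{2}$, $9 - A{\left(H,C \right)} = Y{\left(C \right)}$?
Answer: $-204$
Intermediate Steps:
$Y{\left(s \right)} = - 5 s$
$A{\left(H,C \right)} = 9 + 5 C$ ($A{\left(H,C \right)} = 9 - - 5 C = 9 + 5 C$)
$V{\left(Q \right)} = 1$ ($V{\left(Q \right)} = \left(1 - 2\right)^{2} = \left(-1\right)^{2} = 1$)
$V{\left(5 \cdot 3 \right)} \left(A{\left(14,12 \right)} - 273\right) = 1 \left(\left(9 + 5 \cdot 12\right) - 273\right) = 1 \left(\left(9 + 60\right) - 273\right) = 1 \left(69 - 273\right) = 1 \left(-204\right) = -204$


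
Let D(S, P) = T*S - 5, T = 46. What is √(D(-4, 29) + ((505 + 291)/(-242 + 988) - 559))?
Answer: I*√103920038/373 ≈ 27.33*I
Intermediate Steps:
D(S, P) = -5 + 46*S (D(S, P) = 46*S - 5 = -5 + 46*S)
√(D(-4, 29) + ((505 + 291)/(-242 + 988) - 559)) = √((-5 + 46*(-4)) + ((505 + 291)/(-242 + 988) - 559)) = √((-5 - 184) + (796/746 - 559)) = √(-189 + (796*(1/746) - 559)) = √(-189 + (398/373 - 559)) = √(-189 - 208109/373) = √(-278606/373) = I*√103920038/373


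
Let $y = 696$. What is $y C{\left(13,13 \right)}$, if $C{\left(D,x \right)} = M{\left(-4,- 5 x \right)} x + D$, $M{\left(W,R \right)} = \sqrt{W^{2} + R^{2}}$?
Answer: $9048 + 9048 \sqrt{4241} \approx 5.9828 \cdot 10^{5}$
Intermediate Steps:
$M{\left(W,R \right)} = \sqrt{R^{2} + W^{2}}$
$C{\left(D,x \right)} = D + x \sqrt{16 + 25 x^{2}}$ ($C{\left(D,x \right)} = \sqrt{\left(- 5 x\right)^{2} + \left(-4\right)^{2}} x + D = \sqrt{25 x^{2} + 16} x + D = \sqrt{16 + 25 x^{2}} x + D = x \sqrt{16 + 25 x^{2}} + D = D + x \sqrt{16 + 25 x^{2}}$)
$y C{\left(13,13 \right)} = 696 \left(13 + 13 \sqrt{16 + 25 \cdot 13^{2}}\right) = 696 \left(13 + 13 \sqrt{16 + 25 \cdot 169}\right) = 696 \left(13 + 13 \sqrt{16 + 4225}\right) = 696 \left(13 + 13 \sqrt{4241}\right) = 9048 + 9048 \sqrt{4241}$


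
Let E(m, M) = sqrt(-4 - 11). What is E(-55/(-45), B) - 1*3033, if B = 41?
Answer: -3033 + I*sqrt(15) ≈ -3033.0 + 3.873*I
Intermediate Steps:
E(m, M) = I*sqrt(15) (E(m, M) = sqrt(-15) = I*sqrt(15))
E(-55/(-45), B) - 1*3033 = I*sqrt(15) - 1*3033 = I*sqrt(15) - 3033 = -3033 + I*sqrt(15)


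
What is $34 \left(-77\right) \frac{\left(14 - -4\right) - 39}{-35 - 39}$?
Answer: $- \frac{27489}{37} \approx -742.95$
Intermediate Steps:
$34 \left(-77\right) \frac{\left(14 - -4\right) - 39}{-35 - 39} = - 2618 \frac{\left(14 + 4\right) - 39}{-74} = - 2618 \left(18 - 39\right) \left(- \frac{1}{74}\right) = - 2618 \left(\left(-21\right) \left(- \frac{1}{74}\right)\right) = \left(-2618\right) \frac{21}{74} = - \frac{27489}{37}$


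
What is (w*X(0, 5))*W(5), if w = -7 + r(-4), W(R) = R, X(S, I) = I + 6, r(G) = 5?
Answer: -110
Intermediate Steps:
X(S, I) = 6 + I
w = -2 (w = -7 + 5 = -2)
(w*X(0, 5))*W(5) = -2*(6 + 5)*5 = -2*11*5 = -22*5 = -110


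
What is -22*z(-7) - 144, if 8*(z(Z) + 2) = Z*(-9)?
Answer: -1093/4 ≈ -273.25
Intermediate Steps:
z(Z) = -2 - 9*Z/8 (z(Z) = -2 + (Z*(-9))/8 = -2 + (-9*Z)/8 = -2 - 9*Z/8)
-22*z(-7) - 144 = -22*(-2 - 9/8*(-7)) - 144 = -22*(-2 + 63/8) - 144 = -22*47/8 - 144 = -517/4 - 144 = -1093/4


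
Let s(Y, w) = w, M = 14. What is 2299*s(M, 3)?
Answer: 6897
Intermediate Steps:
2299*s(M, 3) = 2299*3 = 6897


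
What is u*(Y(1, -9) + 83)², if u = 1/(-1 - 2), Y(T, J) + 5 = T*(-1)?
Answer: -5929/3 ≈ -1976.3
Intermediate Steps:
Y(T, J) = -5 - T (Y(T, J) = -5 + T*(-1) = -5 - T)
u = -⅓ (u = 1/(-3) = -⅓ ≈ -0.33333)
u*(Y(1, -9) + 83)² = -((-5 - 1*1) + 83)²/3 = -((-5 - 1) + 83)²/3 = -(-6 + 83)²/3 = -⅓*77² = -⅓*5929 = -5929/3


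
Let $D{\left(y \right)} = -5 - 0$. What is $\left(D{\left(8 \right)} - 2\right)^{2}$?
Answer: $49$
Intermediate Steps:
$D{\left(y \right)} = -5$ ($D{\left(y \right)} = -5 + 0 = -5$)
$\left(D{\left(8 \right)} - 2\right)^{2} = \left(-5 - 2\right)^{2} = \left(-7\right)^{2} = 49$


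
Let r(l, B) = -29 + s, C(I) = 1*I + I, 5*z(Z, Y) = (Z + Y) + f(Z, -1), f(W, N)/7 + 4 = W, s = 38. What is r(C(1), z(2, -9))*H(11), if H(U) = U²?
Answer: 1089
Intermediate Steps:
f(W, N) = -28 + 7*W
z(Z, Y) = -28/5 + Y/5 + 8*Z/5 (z(Z, Y) = ((Z + Y) + (-28 + 7*Z))/5 = ((Y + Z) + (-28 + 7*Z))/5 = (-28 + Y + 8*Z)/5 = -28/5 + Y/5 + 8*Z/5)
C(I) = 2*I (C(I) = I + I = 2*I)
r(l, B) = 9 (r(l, B) = -29 + 38 = 9)
r(C(1), z(2, -9))*H(11) = 9*11² = 9*121 = 1089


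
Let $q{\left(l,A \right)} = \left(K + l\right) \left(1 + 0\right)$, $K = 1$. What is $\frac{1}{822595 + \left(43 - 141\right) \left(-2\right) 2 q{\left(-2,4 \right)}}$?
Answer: $\frac{1}{822203} \approx 1.2162 \cdot 10^{-6}$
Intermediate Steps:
$q{\left(l,A \right)} = 1 + l$ ($q{\left(l,A \right)} = \left(1 + l\right) \left(1 + 0\right) = \left(1 + l\right) 1 = 1 + l$)
$\frac{1}{822595 + \left(43 - 141\right) \left(-2\right) 2 q{\left(-2,4 \right)}} = \frac{1}{822595 + \left(43 - 141\right) \left(-2\right) 2 \left(1 - 2\right)} = \frac{1}{822595 - 98 \left(\left(-4\right) \left(-1\right)\right)} = \frac{1}{822595 - 392} = \frac{1}{822203}$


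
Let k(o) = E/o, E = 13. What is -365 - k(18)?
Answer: -6583/18 ≈ -365.72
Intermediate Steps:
k(o) = 13/o
-365 - k(18) = -365 - 13/18 = -6583/18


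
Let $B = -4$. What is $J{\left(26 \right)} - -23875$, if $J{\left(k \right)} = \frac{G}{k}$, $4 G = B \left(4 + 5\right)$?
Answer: $\frac{620741}{26} \approx 23875.0$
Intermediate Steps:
$G = -9$ ($G = \frac{\left(-4\right) \left(4 + 5\right)}{4} = \frac{\left(-4\right) 9}{4} = \frac{1}{4} \left(-36\right) = -9$)
$J{\left(k \right)} = - \frac{9}{k}$
$J{\left(26 \right)} - -23875 = - \frac{9}{26} - -23875 = \left(-9\right) \frac{1}{26} + 23875 = - \frac{9}{26} + 23875 = \frac{620741}{26}$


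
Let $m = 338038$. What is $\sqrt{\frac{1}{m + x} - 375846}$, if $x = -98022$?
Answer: $\frac{i \sqrt{1353226012078535}}{60004} \approx 613.06 i$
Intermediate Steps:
$\sqrt{\frac{1}{m + x} - 375846} = \sqrt{\frac{1}{338038 - 98022} - 375846} = \sqrt{\frac{1}{240016} - 375846} = \sqrt{- \frac{90209053535}{240016}} = \frac{i \sqrt{1353226012078535}}{60004}$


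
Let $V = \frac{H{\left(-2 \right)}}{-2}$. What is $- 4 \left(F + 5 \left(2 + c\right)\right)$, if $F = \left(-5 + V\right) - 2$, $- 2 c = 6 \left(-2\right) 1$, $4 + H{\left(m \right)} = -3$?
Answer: $-146$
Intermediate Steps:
$H{\left(m \right)} = -7$ ($H{\left(m \right)} = -4 - 3 = -7$)
$V = \frac{7}{2}$ ($V = - \frac{7}{-2} = \left(-7\right) \left(- \frac{1}{2}\right) = \frac{7}{2} \approx 3.5$)
$c = 6$ ($c = - \frac{6 \left(-2\right) 1}{2} = - \frac{\left(-12\right) 1}{2} = \left(- \frac{1}{2}\right) \left(-12\right) = 6$)
$F = - \frac{7}{2}$ ($F = \left(-5 + \frac{7}{2}\right) - 2 = - \frac{3}{2} - 2 = - \frac{7}{2} \approx -3.5$)
$- 4 \left(F + 5 \left(2 + c\right)\right) = - 4 \left(- \frac{7}{2} + 5 \left(2 + 6\right)\right) = - 4 \left(- \frac{7}{2} + 5 \cdot 8\right) = - 4 \left(- \frac{7}{2} + 40\right) = \left(-4\right) \frac{73}{2} = -146$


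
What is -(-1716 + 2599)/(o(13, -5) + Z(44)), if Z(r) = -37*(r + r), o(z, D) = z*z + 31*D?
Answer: 883/3242 ≈ 0.27236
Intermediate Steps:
o(z, D) = z² + 31*D
Z(r) = -74*r
-(-1716 + 2599)/(o(13, -5) + Z(44)) = -(-1716 + 2599)/((13² + 31*(-5)) - 74*44) = -883/((169 - 155) - 3256) = -883/(14 - 3256) = -883/(-3242) = -883*(-1)/3242 = -1*(-883/3242) = 883/3242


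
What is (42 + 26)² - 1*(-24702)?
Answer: 29326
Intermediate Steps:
(42 + 26)² - 1*(-24702) = 68² + 24702 = 4624 + 24702 = 29326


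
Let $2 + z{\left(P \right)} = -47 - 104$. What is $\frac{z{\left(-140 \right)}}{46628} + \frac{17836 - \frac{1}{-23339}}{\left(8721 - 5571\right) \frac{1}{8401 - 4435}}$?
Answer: $\frac{855335767962371}{38088781220} \approx 22456.0$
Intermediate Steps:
$z{\left(P \right)} = -153$ ($z{\left(P \right)} = -2 - 151 = -153$)
$\frac{z{\left(-140 \right)}}{46628} + \frac{17836 - \frac{1}{-23339}}{\left(8721 - 5571\right) \frac{1}{8401 - 4435}} = - \frac{153}{46628} + \frac{17836 - \frac{1}{-23339}}{\left(8721 - 5571\right) \frac{1}{8401 - 4435}} = \left(-153\right) \frac{1}{46628} + \frac{17836 - - \frac{1}{23339}}{3150 \cdot \frac{1}{3966}} = - \frac{153}{46628} + \frac{17836 + \frac{1}{23339}}{3150 \cdot \frac{1}{3966}} = - \frac{153}{46628} + \frac{416274405}{23339 \cdot \frac{525}{661}} = - \frac{153}{46628} + \frac{416274405}{23339} \cdot \frac{661}{525} = - \frac{153}{46628} + \frac{18343825447}{816865} = \frac{855335767962371}{38088781220}$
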